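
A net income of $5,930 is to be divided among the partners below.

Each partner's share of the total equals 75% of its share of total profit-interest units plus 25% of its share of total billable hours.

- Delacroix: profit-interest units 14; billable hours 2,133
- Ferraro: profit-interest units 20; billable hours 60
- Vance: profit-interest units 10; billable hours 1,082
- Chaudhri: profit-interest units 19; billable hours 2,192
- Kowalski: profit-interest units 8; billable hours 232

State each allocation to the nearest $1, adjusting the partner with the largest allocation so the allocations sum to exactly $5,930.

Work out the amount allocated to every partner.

Delacroix: $1,432 · Ferraro: $1,268 · Vance: $908 · Chaudhri: $1,761 · Kowalski: $561

Totals — profit-interest units 71, billable hours 5,699.
Combined weights (75% profit-interest units + 25% billable hours): Delacroix 0.2415; Ferraro 0.2139; Vance 0.1531; Chaudhri 0.2969; Kowalski 0.0947.
Pro-rata amounts: Delacroix 1,431.84; Ferraro 1,268.42; Vance 907.87; Chaudhri 1,760.39; Kowalski 561.48.
After rounding ($1): Delacroix $1,432; Ferraro $1,268; Vance $908; Chaudhri $1,760; Kowalski $561. Sum = $5,929.
Difference $5,930 − $5,929 = +$1 applied to largest allocation (Chaudhri): Chaudhri becomes $1,761.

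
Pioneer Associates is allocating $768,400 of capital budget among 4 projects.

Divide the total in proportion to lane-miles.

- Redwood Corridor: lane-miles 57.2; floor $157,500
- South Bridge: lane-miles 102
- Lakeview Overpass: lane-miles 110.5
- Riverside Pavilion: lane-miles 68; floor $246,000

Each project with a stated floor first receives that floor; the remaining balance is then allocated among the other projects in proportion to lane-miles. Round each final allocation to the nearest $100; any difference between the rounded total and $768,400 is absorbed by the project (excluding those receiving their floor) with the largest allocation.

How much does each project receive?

Redwood Corridor: $157,500 | South Bridge: $175,200 | Lakeview Overpass: $189,700 | Riverside Pavilion: $246,000

Minimums first: Redwood Corridor $157,500; Riverside Pavilion $246,000. Remaining pool $364,900.
Remaining pool split over remaining lane-miles 212.5: South Bridge 175,152.00 → $175,200; Lakeview Overpass 189,748.00 → $189,700.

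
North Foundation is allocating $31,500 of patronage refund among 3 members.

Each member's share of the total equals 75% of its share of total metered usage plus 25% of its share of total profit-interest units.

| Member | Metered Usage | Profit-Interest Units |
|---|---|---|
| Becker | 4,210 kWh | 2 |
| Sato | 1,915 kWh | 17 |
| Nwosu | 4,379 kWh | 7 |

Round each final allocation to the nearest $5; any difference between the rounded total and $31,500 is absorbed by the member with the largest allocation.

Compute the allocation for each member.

Metered usage total 10,504; profit-interest units total 26.
Combined weights (75% metered usage + 25% profit-interest units): Becker 0.3198; Sato 0.3002; Nwosu 0.3800.
Pro-rata amounts: Becker 10,074.66; Sato 9,456.15; Nwosu 11,969.19.
At nearest $5: Becker $10,075; Sato $9,455; Nwosu $11,970. Sum = $31,500.
Sum already equals the total — no adjustment.

Becker: $10,075; Sato: $9,455; Nwosu: $11,970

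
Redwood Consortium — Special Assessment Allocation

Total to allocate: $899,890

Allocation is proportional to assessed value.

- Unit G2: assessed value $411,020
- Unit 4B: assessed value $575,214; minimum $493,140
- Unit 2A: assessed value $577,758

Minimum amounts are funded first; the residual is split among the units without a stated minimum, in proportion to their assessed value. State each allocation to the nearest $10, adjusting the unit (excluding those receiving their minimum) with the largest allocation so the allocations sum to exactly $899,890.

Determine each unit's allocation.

Unit G2: $169,080 · Unit 4B: $493,140 · Unit 2A: $237,670

Minimums first: Unit 4B $493,140. Balance $406,750.
Balance split over remaining assessed value 988,778: Unit G2 169,079.80 → $169,080; Unit 2A 237,670.20 → $237,670.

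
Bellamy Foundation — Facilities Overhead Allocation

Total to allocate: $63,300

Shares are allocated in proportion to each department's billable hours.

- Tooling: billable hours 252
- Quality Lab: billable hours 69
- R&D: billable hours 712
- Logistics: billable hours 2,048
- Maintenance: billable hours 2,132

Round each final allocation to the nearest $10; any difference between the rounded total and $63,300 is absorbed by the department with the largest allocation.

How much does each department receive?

Tooling: $3,060 · Quality Lab: $840 · R&D: $8,650 · Logistics: $24,870 · Maintenance: $25,880

Billable hours total: 5,213.
Unrounded shares: Tooling 252/5,213 × $63,300 = 3,059.97; Quality Lab 69/5,213 × $63,300 = 837.85; R&D 712/5,213 × $63,300 = 8,645.62; Logistics 2,048/5,213 × $63,300 = 24,868.29; Maintenance 2,132/5,213 × $63,300 = 25,888.28.
After rounding ($10): Tooling $3,060; Quality Lab $840; R&D $8,650; Logistics $24,870; Maintenance $25,890. Sum = $63,310.
Difference $63,300 − $63,310 = −$10 applied to largest allocation (Maintenance): Maintenance becomes $25,880.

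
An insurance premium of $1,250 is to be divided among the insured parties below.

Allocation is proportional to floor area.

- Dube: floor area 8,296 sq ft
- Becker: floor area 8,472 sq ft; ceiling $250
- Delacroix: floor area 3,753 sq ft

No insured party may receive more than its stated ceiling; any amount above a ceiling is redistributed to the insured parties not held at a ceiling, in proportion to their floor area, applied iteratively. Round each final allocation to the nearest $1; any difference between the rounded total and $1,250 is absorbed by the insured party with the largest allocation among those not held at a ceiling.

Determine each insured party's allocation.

Sum of floor area: 20,521.
Unconstrained shares: Dube 505.34; Becker 516.06; Delacroix 228.61.
Held at cap: Becker ($250); remaining pool $1,000 reallocated over remaining floor area 12,049.
Redistributed shares: Dube 688.52 → $689; Delacroix 311.48 → $311.

Dube: $689 | Becker: $250 | Delacroix: $311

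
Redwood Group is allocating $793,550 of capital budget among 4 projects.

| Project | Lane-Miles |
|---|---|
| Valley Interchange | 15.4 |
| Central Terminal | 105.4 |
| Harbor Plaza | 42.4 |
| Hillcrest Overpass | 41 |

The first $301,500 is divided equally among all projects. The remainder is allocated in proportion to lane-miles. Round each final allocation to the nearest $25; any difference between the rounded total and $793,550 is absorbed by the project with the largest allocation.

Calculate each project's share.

First tranche $301,500 split equally: $75,375 each.
Remainder $492,050 by lane-miles (total 204.2): Valley Interchange 37,108.57 → $37,100; Central Terminal 253,976.84 → $253,975; Harbor Plaza 102,169.05 → $102,175; Hillcrest Overpass 98,795.54 → $98,800.
Totals: Valley Interchange $75,375 + $37,100 = $112,475; Central Terminal $75,375 + $253,975 = $329,350; Harbor Plaza $75,375 + $102,175 = $177,550; Hillcrest Overpass $75,375 + $98,800 = $174,175.

Valley Interchange: $112,475 · Central Terminal: $329,350 · Harbor Plaza: $177,550 · Hillcrest Overpass: $174,175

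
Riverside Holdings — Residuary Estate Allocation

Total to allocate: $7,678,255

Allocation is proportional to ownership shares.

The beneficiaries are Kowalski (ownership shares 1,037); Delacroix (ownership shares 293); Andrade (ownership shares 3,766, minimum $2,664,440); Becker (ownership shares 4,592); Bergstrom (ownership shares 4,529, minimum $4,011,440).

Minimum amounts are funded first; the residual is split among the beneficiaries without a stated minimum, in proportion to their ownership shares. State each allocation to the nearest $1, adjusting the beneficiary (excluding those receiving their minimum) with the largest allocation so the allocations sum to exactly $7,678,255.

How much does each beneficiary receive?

Kowalski: $175,526 | Delacroix: $49,594 | Andrade: $2,664,440 | Becker: $777,255 | Bergstrom: $4,011,440

Minimums first: Andrade $2,664,440; Bergstrom $4,011,440. Remaining pool $1,002,375.
Remaining pool split over remaining ownership shares 5,922: Kowalski 175,525.65 → $175,526; Delacroix 49,594.03 → $49,594; Becker 777,255.32 → $777,255.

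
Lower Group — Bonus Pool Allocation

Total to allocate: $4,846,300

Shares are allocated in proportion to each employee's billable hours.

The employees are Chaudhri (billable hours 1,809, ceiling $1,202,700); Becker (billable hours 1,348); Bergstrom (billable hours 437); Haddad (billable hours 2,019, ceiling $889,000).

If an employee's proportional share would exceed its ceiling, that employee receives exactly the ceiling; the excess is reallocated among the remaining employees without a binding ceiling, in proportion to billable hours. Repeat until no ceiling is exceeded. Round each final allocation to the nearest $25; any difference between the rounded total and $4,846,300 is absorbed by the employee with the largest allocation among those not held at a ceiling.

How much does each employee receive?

Combined billable hours = 5,613.
Unconstrained shares: Chaudhri 1,561,902.14; Becker 1,163,871.80; Bergstrom 377,308.59; Haddad 1,743,217.48.
Held at cap: Chaudhri ($1,202,700), Haddad ($889,000); residual $2,754,600 reallocated over remaining billable hours 1,785.
Redistributed shares: Becker 2,080,224.54 → $2,080,225; Bergstrom 674,375.46 → $674,375.

Chaudhri: $1,202,700; Becker: $2,080,225; Bergstrom: $674,375; Haddad: $889,000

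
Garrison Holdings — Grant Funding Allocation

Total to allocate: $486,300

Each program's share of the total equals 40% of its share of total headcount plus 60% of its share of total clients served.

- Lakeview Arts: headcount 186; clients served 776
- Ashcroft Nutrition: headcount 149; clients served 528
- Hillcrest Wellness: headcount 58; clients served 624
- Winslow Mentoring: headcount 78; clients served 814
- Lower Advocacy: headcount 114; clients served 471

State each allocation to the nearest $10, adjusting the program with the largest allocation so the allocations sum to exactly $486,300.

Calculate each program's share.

Headcount total 585; clients served total 3,213.
Composite weights (40% headcount + 60% clients served): Lakeview Arts 0.2721; Ashcroft Nutrition 0.2005; Hillcrest Wellness 0.1562; Winslow Mentoring 0.2053; Lower Advocacy 0.1659.
Unrounded shares: Lakeview Arts 132,317.75; Ashcroft Nutrition 97,493.32; Hillcrest Wellness 75,952.63; Winslow Mentoring 99,857.23; Lower Advocacy 80,679.07.
After rounding ($10): Lakeview Arts $132,320; Ashcroft Nutrition $97,490; Hillcrest Wellness $75,950; Winslow Mentoring $99,860; Lower Advocacy $80,680. Sum = $486,300.
Rounded total matches; no reconciliation needed.

Lakeview Arts: $132,320; Ashcroft Nutrition: $97,490; Hillcrest Wellness: $75,950; Winslow Mentoring: $99,860; Lower Advocacy: $80,680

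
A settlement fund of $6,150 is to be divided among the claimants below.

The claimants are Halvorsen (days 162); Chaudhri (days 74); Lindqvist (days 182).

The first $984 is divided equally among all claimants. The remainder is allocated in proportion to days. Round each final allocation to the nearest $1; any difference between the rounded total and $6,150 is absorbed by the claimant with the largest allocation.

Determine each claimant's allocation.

$984 shared equally gives $328 per claimant.
Remainder $5,166 by days (total 418): Halvorsen 2,002.13 → $2,002; Chaudhri 914.56 → $915; Lindqvist 2,249.31 → $2,249.
Totals: Halvorsen $328 + $2,002 = $2,330; Chaudhri $328 + $915 = $1,243; Lindqvist $328 + $2,249 = $2,577.

Halvorsen: $2,330 | Chaudhri: $1,243 | Lindqvist: $2,577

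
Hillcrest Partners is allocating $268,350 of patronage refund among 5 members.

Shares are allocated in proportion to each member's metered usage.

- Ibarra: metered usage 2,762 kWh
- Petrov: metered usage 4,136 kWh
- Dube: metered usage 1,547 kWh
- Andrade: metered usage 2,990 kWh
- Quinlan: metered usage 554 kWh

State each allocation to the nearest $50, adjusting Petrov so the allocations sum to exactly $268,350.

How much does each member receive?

Sum of metered usage: 11,989.
Proportional shares: Ibarra 2,762/11,989 × $268,350 = 61,821.90; Petrov 4,136/11,989 × $268,350 = 92,576.16; Dube 1,547/11,989 × $268,350 = 34,626.53; Andrade 2,990/11,989 × $268,350 = 66,925.22; Quinlan 554/11,989 × $268,350 = 12,400.19.
Rounded to nearest $50: Ibarra $61,800; Petrov $92,600; Dube $34,650; Andrade $66,950; Quinlan $12,400. Sum = $268,400.
Difference $268,350 − $268,400 = −$50 applied to Petrov: Petrov becomes $92,550.

Ibarra: $61,800; Petrov: $92,550; Dube: $34,650; Andrade: $66,950; Quinlan: $12,400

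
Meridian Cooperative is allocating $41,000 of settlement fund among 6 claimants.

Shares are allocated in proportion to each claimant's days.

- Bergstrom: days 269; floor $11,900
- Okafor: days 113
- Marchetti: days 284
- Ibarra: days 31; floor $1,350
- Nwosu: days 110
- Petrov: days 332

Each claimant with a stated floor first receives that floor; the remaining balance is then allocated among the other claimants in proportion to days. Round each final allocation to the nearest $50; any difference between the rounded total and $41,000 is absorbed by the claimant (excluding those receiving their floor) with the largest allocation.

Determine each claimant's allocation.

Bergstrom: $11,900 | Okafor: $3,750 | Marchetti: $9,400 | Ibarra: $1,350 | Nwosu: $3,650 | Petrov: $10,950

Fund the minimums — Bergstrom $11,900; Ibarra $1,350. Balance $27,750.
Balance split over remaining days 839: Okafor 3,737.49 → $3,750; Marchetti 9,393.33 → $9,400; Nwosu 3,638.26 → $3,650; Petrov 10,980.93 → $11,000.
Rounding difference −$50 applied to Petrov → $10,950.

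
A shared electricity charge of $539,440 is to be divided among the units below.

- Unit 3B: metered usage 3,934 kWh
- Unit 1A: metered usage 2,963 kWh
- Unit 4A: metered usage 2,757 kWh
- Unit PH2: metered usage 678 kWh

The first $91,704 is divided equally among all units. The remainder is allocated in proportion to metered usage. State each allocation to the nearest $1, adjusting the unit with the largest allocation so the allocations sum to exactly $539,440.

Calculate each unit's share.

Unit 3B: $193,406; Unit 1A: $151,327; Unit 4A: $142,400; Unit PH2: $52,307

$91,704 shared equally gives $22,926 per unit.
Remainder $447,736 by metered usage (total 10,332): Unit 3B 170,479.43 → $170,479; Unit 1A 128,401.26 → $128,401; Unit 4A 119,474.27 → $119,474; Unit PH2 29,381.05 → $29,381.
Rounding difference +$1 on remainder applied to Unit 3B.
Totals: Unit 3B $22,926 + $170,480 = $193,406; Unit 1A $22,926 + $128,401 = $151,327; Unit 4A $22,926 + $119,474 = $142,400; Unit PH2 $22,926 + $29,381 = $52,307.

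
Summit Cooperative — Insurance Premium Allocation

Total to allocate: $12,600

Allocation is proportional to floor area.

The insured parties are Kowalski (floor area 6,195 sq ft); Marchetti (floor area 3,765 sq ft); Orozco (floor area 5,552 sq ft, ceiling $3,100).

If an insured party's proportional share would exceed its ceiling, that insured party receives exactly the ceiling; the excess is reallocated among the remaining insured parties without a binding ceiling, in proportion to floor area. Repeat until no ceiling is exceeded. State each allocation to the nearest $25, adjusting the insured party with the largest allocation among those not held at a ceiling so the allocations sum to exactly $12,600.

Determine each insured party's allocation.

Kowalski: $5,900; Marchetti: $3,600; Orozco: $3,100

Total floor area = 15,512.
Unconstrained shares: Kowalski 5,032.04; Marchetti 3,058.21; Orozco 4,509.75.
Capped: Orozco ($3,100); balance $9,500 reallocated over remaining floor area 9,960.
Remaining shares: Kowalski 5,908.89 → $5,900; Marchetti 3,591.11 → $3,600.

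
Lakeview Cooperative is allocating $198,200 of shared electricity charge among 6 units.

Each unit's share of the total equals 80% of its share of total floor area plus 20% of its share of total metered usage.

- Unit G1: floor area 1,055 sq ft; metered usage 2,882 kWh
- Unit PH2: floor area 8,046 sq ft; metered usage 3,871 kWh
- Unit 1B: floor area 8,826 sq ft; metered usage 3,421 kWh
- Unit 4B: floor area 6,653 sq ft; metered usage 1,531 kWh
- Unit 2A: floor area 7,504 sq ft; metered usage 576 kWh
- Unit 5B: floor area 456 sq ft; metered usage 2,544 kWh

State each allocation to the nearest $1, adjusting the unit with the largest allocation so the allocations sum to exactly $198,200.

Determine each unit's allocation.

Totals — floor area 32,540, metered usage 14,825.
Combined weights (80% floor area + 20% metered usage): Unit G1 0.0648; Unit PH2 0.2500; Unit 1B 0.2631; Unit 4B 0.1842; Unit 2A 0.1923; Unit 5B 0.0455.
Raw shares: Unit G1 12,846.84; Unit PH2 49,556.84; Unit 1B 52,154.37; Unit 4B 36,512.23; Unit 2A 38,105.43; Unit 5B 9,024.29.
At nearest $1: Unit G1 $12,847; Unit PH2 $49,557; Unit 1B $52,154; Unit 4B $36,512; Unit 2A $38,105; Unit 5B $9,024. Sum = $198,199.
Difference $198,200 − $198,199 = +$1 applied to largest allocation (Unit 1B): Unit 1B becomes $52,155.

Unit G1: $12,847; Unit PH2: $49,557; Unit 1B: $52,155; Unit 4B: $36,512; Unit 2A: $38,105; Unit 5B: $9,024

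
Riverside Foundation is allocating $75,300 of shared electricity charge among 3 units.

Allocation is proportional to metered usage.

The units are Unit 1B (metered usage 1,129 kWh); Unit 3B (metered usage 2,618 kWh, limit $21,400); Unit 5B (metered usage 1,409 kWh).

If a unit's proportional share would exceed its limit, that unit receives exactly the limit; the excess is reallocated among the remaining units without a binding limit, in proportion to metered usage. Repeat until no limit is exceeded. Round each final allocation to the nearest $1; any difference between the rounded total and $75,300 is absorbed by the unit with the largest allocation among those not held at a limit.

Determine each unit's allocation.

Unit 1B: $23,977 | Unit 3B: $21,400 | Unit 5B: $29,923

Total metered usage = 5,156.
Proportional shares (ignoring caps): Unit 1B 16,488.30; Unit 3B 38,234.17; Unit 5B 20,577.52.
Held at cap: Unit 3B ($21,400); residual $53,900 reallocated over remaining metered usage 2,538.
Redistributed shares: Unit 1B 23,976.79 → $23,977; Unit 5B 29,923.21 → $29,923.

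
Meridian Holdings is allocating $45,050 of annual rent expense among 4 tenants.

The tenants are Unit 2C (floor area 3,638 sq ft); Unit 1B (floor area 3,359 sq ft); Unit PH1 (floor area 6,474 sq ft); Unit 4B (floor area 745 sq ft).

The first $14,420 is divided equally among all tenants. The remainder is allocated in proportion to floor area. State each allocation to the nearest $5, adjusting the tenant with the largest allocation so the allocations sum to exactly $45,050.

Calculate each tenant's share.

First tranche $14,420 split equally: $3,605 each.
Remainder $30,630 by floor area (total 14,216): Unit 2C 7,838.49 → $7,840; Unit 1B 7,237.35 → $7,235; Unit PH1 13,948.97 → $13,950; Unit 4B 1,605.19 → $1,605.
Totals: Unit 2C $3,605 + $7,840 = $11,445; Unit 1B $3,605 + $7,235 = $10,840; Unit PH1 $3,605 + $13,950 = $17,555; Unit 4B $3,605 + $1,605 = $5,210.

Unit 2C: $11,445 · Unit 1B: $10,840 · Unit PH1: $17,555 · Unit 4B: $5,210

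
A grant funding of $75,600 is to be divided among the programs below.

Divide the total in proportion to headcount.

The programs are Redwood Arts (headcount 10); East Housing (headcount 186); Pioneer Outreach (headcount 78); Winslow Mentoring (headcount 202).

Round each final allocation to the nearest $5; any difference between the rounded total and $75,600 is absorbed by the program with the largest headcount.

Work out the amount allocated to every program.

Headcount total: 10 + 186 + 78 + 202 = 476.
Proportional shares: Redwood Arts 1,588.24; East Housing 29,541.18; Pioneer Outreach 12,388.24; Winslow Mentoring 32,082.35.
Rounded to nearest $5: Redwood Arts $1,590; East Housing $29,540; Pioneer Outreach $12,390; Winslow Mentoring $32,080. Sum = $75,600.
Sum already equals the total — no adjustment.

Redwood Arts: $1,590 · East Housing: $29,540 · Pioneer Outreach: $12,390 · Winslow Mentoring: $32,080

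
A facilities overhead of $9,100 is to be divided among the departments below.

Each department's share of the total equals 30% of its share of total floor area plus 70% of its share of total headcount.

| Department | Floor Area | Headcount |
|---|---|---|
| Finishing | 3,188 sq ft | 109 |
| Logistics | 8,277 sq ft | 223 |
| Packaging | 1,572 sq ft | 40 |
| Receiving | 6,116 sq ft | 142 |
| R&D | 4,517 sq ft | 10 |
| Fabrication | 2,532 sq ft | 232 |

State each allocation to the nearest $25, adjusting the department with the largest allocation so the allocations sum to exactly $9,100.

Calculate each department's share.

Finishing: $1,250 | Logistics: $2,750 | Packaging: $500 | Receiving: $1,825 | R&D: $550 | Fabrication: $2,225

Totals — floor area 26,202, headcount 756.
Blended shares (30% floor area + 70% headcount): Finishing 0.1374; Logistics 0.3012; Packaging 0.0550; Receiving 0.2015; R&D 0.0610; Fabrication 0.2438.
Raw shares: Finishing 1,250.59; Logistics 2,741.37; Packaging 500.82; Receiving 1,833.71; R&D 554.89; Fabrication 2,218.63.
At nearest $25: Finishing $1,250; Logistics $2,750; Packaging $500; Receiving $1,825; R&D $550; Fabrication $2,225. Sum = $9,100.
No rounding difference to absorb.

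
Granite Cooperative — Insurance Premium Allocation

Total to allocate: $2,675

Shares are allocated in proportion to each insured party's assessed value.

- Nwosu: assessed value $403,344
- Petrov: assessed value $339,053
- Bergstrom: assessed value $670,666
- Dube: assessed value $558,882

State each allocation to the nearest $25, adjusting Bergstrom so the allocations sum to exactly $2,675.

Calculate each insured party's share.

Nwosu: $550; Petrov: $450; Bergstrom: $925; Dube: $750

Combined assessed value = 1,971,945.
Pro-rata amounts: Nwosu 403,344/1,971,945 × $2,675 = 547.15; Petrov 339,053/1,971,945 × $2,675 = 459.94; Bergstrom 670,666/1,971,945 × $2,675 = 909.78; Dube 558,882/1,971,945 × $2,675 = 758.14.
At nearest $25: Nwosu $550; Petrov $450; Bergstrom $900; Dube $750. Sum = $2,650.
Difference $2,675 − $2,650 = +$25 applied to Bergstrom: Bergstrom becomes $925.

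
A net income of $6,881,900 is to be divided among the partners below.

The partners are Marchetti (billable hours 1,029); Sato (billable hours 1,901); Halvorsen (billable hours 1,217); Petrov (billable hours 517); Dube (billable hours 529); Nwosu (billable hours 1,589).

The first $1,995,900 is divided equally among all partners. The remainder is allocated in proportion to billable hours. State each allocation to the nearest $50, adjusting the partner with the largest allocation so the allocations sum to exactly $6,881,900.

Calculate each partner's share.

Marchetti: $1,074,000 · Sato: $1,702,250 · Halvorsen: $1,209,400 · Petrov: $705,100 · Dube: $713,750 · Nwosu: $1,477,400

Equal tier: $1,995,900 ÷ 6 = $332,650 apiece.
Remainder $4,886,000 by billable hours (total 6,782): Marchetti 741,329.11 → $741,350; Sato 1,369,549.69 → $1,369,550; Halvorsen 876,771.16 → $876,750; Petrov 372,465.64 → $372,450; Dube 381,110.88 → $381,100; Nwosu 1,144,773.52 → $1,144,750.
Rounding difference +$50 on remainder applied to Sato.
Totals: Marchetti $332,650 + $741,350 = $1,074,000; Sato $332,650 + $1,369,600 = $1,702,250; Halvorsen $332,650 + $876,750 = $1,209,400; Petrov $332,650 + $372,450 = $705,100; Dube $332,650 + $381,100 = $713,750; Nwosu $332,650 + $1,144,750 = $1,477,400.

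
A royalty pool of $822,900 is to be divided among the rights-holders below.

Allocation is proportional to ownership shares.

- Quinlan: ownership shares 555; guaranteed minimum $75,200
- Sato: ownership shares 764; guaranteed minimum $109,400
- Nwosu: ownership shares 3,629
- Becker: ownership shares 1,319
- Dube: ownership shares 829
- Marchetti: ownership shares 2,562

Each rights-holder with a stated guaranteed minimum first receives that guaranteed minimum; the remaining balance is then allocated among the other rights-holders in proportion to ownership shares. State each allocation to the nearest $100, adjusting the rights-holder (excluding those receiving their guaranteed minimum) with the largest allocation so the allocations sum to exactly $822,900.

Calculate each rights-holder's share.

Quinlan: $75,200 · Sato: $109,400 · Nwosu: $277,700 · Becker: $101,000 · Dube: $63,500 · Marchetti: $196,100

Guaranteed amounts: Quinlan $75,200; Sato $109,400. Residual $638,300.
Residual split over remaining ownership shares 8,339: Nwosu 277,777.99 → $277,800; Becker 100,961.47 → $101,000; Dube 63,454.93 → $63,500; Marchetti 196,105.60 → $196,100.
Rounding difference −$100 applied to Nwosu → $277,700.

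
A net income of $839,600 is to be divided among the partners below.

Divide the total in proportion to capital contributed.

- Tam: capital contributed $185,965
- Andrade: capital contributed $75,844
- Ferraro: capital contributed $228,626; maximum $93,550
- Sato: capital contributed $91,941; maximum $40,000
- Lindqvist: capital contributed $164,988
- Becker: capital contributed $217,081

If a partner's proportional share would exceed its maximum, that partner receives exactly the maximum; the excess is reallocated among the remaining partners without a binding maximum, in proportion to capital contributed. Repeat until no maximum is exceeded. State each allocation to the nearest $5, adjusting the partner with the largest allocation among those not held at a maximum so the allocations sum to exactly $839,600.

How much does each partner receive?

Tam: $203,920 · Andrade: $83,165 · Ferraro: $93,550 · Sato: $40,000 · Lindqvist: $180,920 · Becker: $238,045

Capital contributed total: 964,445.
Pro-rata shares before constraints: Tam 161,892.29; Andrade 66,026.18; Ferraro 199,030.93; Sato 80,039.47; Lindqvist 143,630.71; Becker 188,980.41.
Cap binds for Ferraro ($93,550), Sato ($40,000); residual $706,050 reallocated over remaining capital contributed 643,878.
Shares after redistribution: Tam 203,921.53 → $203,920; Andrade 83,167.40 → $83,165; Lindqvist 180,919.02 → $180,920; Becker 238,042.05 → $238,040.
Rounding difference +$5 applied to Becker → $238,045.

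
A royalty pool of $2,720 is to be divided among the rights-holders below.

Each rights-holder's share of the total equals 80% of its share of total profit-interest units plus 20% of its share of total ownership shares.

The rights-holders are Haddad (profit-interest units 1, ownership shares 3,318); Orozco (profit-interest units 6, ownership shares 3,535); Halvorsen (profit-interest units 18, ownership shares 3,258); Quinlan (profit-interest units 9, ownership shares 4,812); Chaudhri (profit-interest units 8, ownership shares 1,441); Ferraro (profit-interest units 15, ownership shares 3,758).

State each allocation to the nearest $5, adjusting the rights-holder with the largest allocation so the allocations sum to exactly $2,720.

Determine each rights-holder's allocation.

Haddad: $130 · Orozco: $325 · Halvorsen: $770 · Quinlan: $475 · Chaudhri: $345 · Ferraro: $675

Totals — profit-interest units 57, ownership shares 20,122.
Combined weights (80% profit-interest units + 20% ownership shares): Haddad 0.0470; Orozco 0.1193; Halvorsen 0.2850; Quinlan 0.1741; Chaudhri 0.1266; Ferraro 0.2479.
Raw shares: Haddad 127.88; Orozco 324.62; Halvorsen 775.24; Quinlan 473.67; Chaudhri 344.36; Ferraro 674.23.
After rounding ($5): Haddad $130; Orozco $325; Halvorsen $775; Quinlan $475; Chaudhri $345; Ferraro $675. Sum = $2,725.
Difference $2,720 − $2,725 = −$5 applied to largest allocation (Halvorsen): Halvorsen becomes $770.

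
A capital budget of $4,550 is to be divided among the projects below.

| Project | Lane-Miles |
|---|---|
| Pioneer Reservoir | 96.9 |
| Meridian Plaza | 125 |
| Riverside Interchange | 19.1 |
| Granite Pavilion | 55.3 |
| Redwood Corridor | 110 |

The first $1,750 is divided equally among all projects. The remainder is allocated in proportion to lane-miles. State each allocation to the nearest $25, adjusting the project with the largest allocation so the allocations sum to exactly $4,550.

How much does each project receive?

First tranche $1,750 split equally: $350 each.
Remainder $2,800 by lane-miles (total 406.3): Pioneer Reservoir 667.78 → $675; Meridian Plaza 861.43 → $850; Riverside Interchange 131.63 → $125; Granite Pavilion 381.10 → $375; Redwood Corridor 758.06 → $750.
Rounding difference +$25 on remainder applied to Meridian Plaza.
Totals: Pioneer Reservoir $350 + $675 = $1,025; Meridian Plaza $350 + $875 = $1,225; Riverside Interchange $350 + $125 = $475; Granite Pavilion $350 + $375 = $725; Redwood Corridor $350 + $750 = $1,100.

Pioneer Reservoir: $1,025 | Meridian Plaza: $1,225 | Riverside Interchange: $475 | Granite Pavilion: $725 | Redwood Corridor: $1,100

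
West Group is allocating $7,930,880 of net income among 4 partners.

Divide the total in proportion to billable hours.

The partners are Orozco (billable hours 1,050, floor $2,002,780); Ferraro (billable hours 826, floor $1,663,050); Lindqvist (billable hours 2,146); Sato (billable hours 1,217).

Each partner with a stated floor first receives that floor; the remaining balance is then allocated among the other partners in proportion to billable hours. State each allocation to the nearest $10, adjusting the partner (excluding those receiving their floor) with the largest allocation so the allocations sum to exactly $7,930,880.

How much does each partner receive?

Guaranteed amounts: Orozco $2,002,780; Ferraro $1,663,050. Balance $4,265,050.
Balance split over remaining billable hours 3,363: Lindqvist 2,721,616.80 → $2,721,620; Sato 1,543,433.20 → $1,543,430.

Orozco: $2,002,780 · Ferraro: $1,663,050 · Lindqvist: $2,721,620 · Sato: $1,543,430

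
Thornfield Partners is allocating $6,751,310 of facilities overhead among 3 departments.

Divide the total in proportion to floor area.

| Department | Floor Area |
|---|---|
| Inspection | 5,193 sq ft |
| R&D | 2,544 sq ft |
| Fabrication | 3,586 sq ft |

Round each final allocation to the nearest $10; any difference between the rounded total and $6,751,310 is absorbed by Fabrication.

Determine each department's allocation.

Floor area total: 11,323.
Pro-rata amounts: Inspection 5,193/11,323 × $6,751,310 = 3,096,313.06; R&D 2,544/11,323 × $6,751,310 = 1,516,853.54; Fabrication 3,586/11,323 × $6,751,310 = 2,138,143.39.
Rounded to nearest $10: Inspection $3,096,310; R&D $1,516,850; Fabrication $2,138,140. Sum = $6,751,300.
Difference $6,751,310 − $6,751,300 = +$10 applied to Fabrication: Fabrication becomes $2,138,150.

Inspection: $3,096,310 | R&D: $1,516,850 | Fabrication: $2,138,150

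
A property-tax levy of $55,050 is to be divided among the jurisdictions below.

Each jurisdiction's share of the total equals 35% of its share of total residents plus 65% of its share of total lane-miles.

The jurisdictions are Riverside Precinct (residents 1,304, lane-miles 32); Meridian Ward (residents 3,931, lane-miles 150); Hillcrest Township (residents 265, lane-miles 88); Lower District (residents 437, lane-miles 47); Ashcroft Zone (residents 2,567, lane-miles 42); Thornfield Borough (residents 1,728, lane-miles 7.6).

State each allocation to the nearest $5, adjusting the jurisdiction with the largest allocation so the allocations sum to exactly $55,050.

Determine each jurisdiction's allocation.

Riverside Precinct: $5,580; Meridian Ward: $22,040; Hillcrest Township: $9,090; Lower District: $5,410; Ashcroft Zone: $8,935; Thornfield Borough: $3,995

Totals — residents 10,232, lane-miles 366.6.
Combined weights (35% residents + 65% lane-miles): Riverside Precinct 0.1013; Meridian Ward 0.4004; Hillcrest Township 0.1651; Lower District 0.0983; Ashcroft Zone 0.1623; Thornfield Borough 0.0726.
Proportional shares: Riverside Precinct 5,578.92; Meridian Ward 22,043.28; Hillcrest Township 9,088.37; Lower District 5,410.40; Ashcroft Zone 8,933.29; Thornfield Borough 3,995.74.
After rounding ($5): Riverside Precinct $5,580; Meridian Ward $22,045; Hillcrest Township $9,090; Lower District $5,410; Ashcroft Zone $8,935; Thornfield Borough $3,995. Sum = $55,055.
Difference $55,050 − $55,055 = −$5 applied to largest allocation (Meridian Ward): Meridian Ward becomes $22,040.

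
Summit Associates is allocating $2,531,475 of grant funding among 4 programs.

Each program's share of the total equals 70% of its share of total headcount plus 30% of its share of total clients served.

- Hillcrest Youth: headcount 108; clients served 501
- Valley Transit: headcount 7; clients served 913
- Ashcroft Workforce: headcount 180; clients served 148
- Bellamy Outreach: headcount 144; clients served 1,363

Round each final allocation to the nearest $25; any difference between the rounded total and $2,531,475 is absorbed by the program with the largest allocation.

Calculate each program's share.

Hillcrest Youth: $566,025; Valley Transit: $265,300; Ashcroft Workforce: $765,000; Bellamy Outreach: $935,150

Headcount total 439; clients served total 2,925.
Composite weights (70% headcount + 30% clients served): Hillcrest Youth 0.2236; Valley Transit 0.1048; Ashcroft Workforce 0.3022; Bellamy Outreach 0.3694.
Raw shares: Hillcrest Youth 566,023.08; Valley Transit 265,305.56; Ashcroft Workforce 765,000.18; Bellamy Outreach 935,146.18.
After rounding ($25): Hillcrest Youth $566,025; Valley Transit $265,300; Ashcroft Workforce $765,000; Bellamy Outreach $935,150. Sum = $2,531,475.
Rounded total matches; no reconciliation needed.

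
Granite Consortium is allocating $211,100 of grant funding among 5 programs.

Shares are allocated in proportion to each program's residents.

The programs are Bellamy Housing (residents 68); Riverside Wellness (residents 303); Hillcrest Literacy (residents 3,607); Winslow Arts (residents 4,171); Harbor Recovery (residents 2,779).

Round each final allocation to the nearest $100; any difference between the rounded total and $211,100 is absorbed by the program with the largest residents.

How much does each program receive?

Combined residents = 10,928.
Unrounded shares: Bellamy Housing 68/10,928 × $211,100 = 1,313.58; Riverside Wellness 303/10,928 × $211,100 = 5,853.16; Hillcrest Literacy 3,607/10,928 × $211,100 = 69,677.68; Winslow Arts 4,171/10,928 × $211,100 = 80,572.67; Harbor Recovery 2,779/10,928 × $211,100 = 53,682.92.
Rounded to nearest $100: Bellamy Housing $1,300; Riverside Wellness $5,900; Hillcrest Literacy $69,700; Winslow Arts $80,600; Harbor Recovery $53,700. Sum = $211,200.
Difference $211,100 − $211,200 = −$100 applied to largest residents (Winslow Arts): Winslow Arts becomes $80,500.

Bellamy Housing: $1,300 | Riverside Wellness: $5,900 | Hillcrest Literacy: $69,700 | Winslow Arts: $80,500 | Harbor Recovery: $53,700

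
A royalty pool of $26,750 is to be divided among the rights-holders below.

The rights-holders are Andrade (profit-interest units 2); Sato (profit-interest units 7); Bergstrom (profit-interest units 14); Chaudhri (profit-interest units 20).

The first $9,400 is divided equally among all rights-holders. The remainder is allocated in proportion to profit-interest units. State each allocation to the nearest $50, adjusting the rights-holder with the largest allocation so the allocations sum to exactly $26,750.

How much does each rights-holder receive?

Equal tier: $9,400 ÷ 4 = $2,350 apiece.
Remainder $17,350 by profit-interest units (total 43): Andrade 806.98 → $800; Sato 2,824.42 → $2,800; Bergstrom 5,648.84 → $5,650; Chaudhri 8,069.77 → $8,050.
Rounding difference +$50 on remainder applied to Chaudhri.
Totals: Andrade $2,350 + $800 = $3,150; Sato $2,350 + $2,800 = $5,150; Bergstrom $2,350 + $5,650 = $8,000; Chaudhri $2,350 + $8,100 = $10,450.

Andrade: $3,150 · Sato: $5,150 · Bergstrom: $8,000 · Chaudhri: $10,450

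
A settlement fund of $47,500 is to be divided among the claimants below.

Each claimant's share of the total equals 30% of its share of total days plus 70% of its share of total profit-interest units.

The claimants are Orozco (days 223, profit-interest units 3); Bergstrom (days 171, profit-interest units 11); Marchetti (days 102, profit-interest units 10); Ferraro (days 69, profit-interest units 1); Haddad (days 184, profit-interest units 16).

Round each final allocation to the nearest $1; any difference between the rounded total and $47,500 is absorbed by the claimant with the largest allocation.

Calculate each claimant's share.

Orozco: $6,676 · Bergstrom: $12,174 · Marchetti: $10,050 · Ferraro: $2,124 · Haddad: $16,476

Totals — days 749, profit-interest units 41.
Combined weights (30% days + 70% profit-interest units): Orozco 0.1405; Bergstrom 0.2563; Marchetti 0.2116; Ferraro 0.0447; Haddad 0.3469.
Pro-rata amounts: Orozco 6,675.58; Bergstrom 12,174.07; Marchetti 10,050.34; Ferraro 2,123.73; Haddad 16,476.28.
At nearest $1: Orozco $6,676; Bergstrom $12,174; Marchetti $10,050; Ferraro $2,124; Haddad $16,476. Sum = $47,500.
Rounded total matches; no reconciliation needed.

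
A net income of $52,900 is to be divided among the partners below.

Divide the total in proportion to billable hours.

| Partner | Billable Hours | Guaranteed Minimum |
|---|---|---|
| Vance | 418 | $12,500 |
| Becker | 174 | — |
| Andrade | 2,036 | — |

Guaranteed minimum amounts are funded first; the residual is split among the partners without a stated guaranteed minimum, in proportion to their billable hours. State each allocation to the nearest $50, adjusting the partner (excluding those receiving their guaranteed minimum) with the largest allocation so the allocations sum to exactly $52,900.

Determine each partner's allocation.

Minimums first: Vance $12,500. Balance $40,400.
Balance split over remaining billable hours 2,210: Becker 3,180.81 → $3,200; Andrade 37,219.19 → $37,200.

Vance: $12,500 · Becker: $3,200 · Andrade: $37,200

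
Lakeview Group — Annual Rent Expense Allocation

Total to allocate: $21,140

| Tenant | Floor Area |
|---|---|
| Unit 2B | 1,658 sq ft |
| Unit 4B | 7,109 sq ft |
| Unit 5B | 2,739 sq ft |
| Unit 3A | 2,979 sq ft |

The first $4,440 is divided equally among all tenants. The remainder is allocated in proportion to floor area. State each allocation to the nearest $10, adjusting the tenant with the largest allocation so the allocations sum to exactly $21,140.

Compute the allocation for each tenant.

$4,440 shared equally gives $1,110 per tenant.
Remainder $16,700 by floor area (total 14,485): Unit 2B 1,911.54 → $1,910; Unit 4B 8,196.09 → $8,200; Unit 5B 3,157.84 → $3,160; Unit 3A 3,434.54 → $3,430.
Totals: Unit 2B $1,110 + $1,910 = $3,020; Unit 4B $1,110 + $8,200 = $9,310; Unit 5B $1,110 + $3,160 = $4,270; Unit 3A $1,110 + $3,430 = $4,540.

Unit 2B: $3,020; Unit 4B: $9,310; Unit 5B: $4,270; Unit 3A: $4,540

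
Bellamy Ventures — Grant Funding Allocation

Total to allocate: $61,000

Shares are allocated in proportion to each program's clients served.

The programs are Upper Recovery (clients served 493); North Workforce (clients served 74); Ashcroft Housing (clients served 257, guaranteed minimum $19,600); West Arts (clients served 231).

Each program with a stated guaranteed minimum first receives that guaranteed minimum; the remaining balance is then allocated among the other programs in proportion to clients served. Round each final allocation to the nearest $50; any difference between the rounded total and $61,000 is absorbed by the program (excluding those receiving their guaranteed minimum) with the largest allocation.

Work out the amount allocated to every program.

Guaranteed amounts: Ashcroft Housing $19,600. Residual $41,400.
Residual split over remaining clients served 798: Upper Recovery 25,576.69 → $25,600; North Workforce 3,839.10 → $3,850; West Arts 11,984.21 → $12,000.
Rounding difference −$50 applied to Upper Recovery → $25,550.

Upper Recovery: $25,550 | North Workforce: $3,850 | Ashcroft Housing: $19,600 | West Arts: $12,000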